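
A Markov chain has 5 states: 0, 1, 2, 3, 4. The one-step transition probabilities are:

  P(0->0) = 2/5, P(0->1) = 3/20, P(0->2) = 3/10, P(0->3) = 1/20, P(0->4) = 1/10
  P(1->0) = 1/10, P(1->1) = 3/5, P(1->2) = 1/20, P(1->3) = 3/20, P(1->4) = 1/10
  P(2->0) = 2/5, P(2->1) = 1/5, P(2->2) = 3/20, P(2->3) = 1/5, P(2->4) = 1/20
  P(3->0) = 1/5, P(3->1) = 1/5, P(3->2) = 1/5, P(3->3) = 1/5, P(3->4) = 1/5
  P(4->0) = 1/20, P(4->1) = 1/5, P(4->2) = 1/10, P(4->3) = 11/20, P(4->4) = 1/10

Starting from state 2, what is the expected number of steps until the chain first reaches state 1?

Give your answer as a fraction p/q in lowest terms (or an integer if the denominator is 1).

Answer: 35285/6478

Derivation:
Let h_i = expected steps to first reach 1 from state i.
Boundary: h_1 = 0.
First-step equations for the other states:
  h_0 = 1 + 2/5*h_0 + 3/20*h_1 + 3/10*h_2 + 1/20*h_3 + 1/10*h_4
  h_2 = 1 + 2/5*h_0 + 1/5*h_1 + 3/20*h_2 + 1/5*h_3 + 1/20*h_4
  h_3 = 1 + 1/5*h_0 + 1/5*h_1 + 1/5*h_2 + 1/5*h_3 + 1/5*h_4
  h_4 = 1 + 1/20*h_0 + 1/5*h_1 + 1/10*h_2 + 11/20*h_3 + 1/10*h_4

Substituting h_1 = 0 and rearranging gives the linear system (I - Q) h = 1:
  [3/5, -3/10, -1/20, -1/10] . (h_0, h_2, h_3, h_4) = 1
  [-2/5, 17/20, -1/5, -1/20] . (h_0, h_2, h_3, h_4) = 1
  [-1/5, -1/5, 4/5, -1/5] . (h_0, h_2, h_3, h_4) = 1
  [-1/20, -1/10, -11/20, 9/10] . (h_0, h_2, h_3, h_4) = 1

Solving yields:
  h_0 = 18540/3239
  h_2 = 35285/6478
  h_3 = 17400/3239
  h_4 = 34445/6478

Starting state is 2, so the expected hitting time is h_2 = 35285/6478.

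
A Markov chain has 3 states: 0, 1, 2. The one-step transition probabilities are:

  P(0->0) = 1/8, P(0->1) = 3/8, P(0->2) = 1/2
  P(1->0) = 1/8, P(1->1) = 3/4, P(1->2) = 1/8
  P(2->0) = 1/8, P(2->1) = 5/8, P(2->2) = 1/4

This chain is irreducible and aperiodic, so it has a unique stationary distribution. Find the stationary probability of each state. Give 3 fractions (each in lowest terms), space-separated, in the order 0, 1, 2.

Answer: 1/8 19/28 11/56

Derivation:
The stationary distribution satisfies pi = pi * P, i.e.:
  pi_0 = 1/8*pi_0 + 1/8*pi_1 + 1/8*pi_2
  pi_1 = 3/8*pi_0 + 3/4*pi_1 + 5/8*pi_2
  pi_2 = 1/2*pi_0 + 1/8*pi_1 + 1/4*pi_2
with normalization: pi_0 + pi_1 + pi_2 = 1.

Using the first 2 balance equations plus normalization, the linear system A*pi = b is:
  [-7/8, 1/8, 1/8] . pi = 0
  [3/8, -1/4, 5/8] . pi = 0
  [1, 1, 1] . pi = 1

Solving yields:
  pi_0 = 1/8
  pi_1 = 19/28
  pi_2 = 11/56

Verification (pi * P):
  1/8*1/8 + 19/28*1/8 + 11/56*1/8 = 1/8 = pi_0  (ok)
  1/8*3/8 + 19/28*3/4 + 11/56*5/8 = 19/28 = pi_1  (ok)
  1/8*1/2 + 19/28*1/8 + 11/56*1/4 = 11/56 = pi_2  (ok)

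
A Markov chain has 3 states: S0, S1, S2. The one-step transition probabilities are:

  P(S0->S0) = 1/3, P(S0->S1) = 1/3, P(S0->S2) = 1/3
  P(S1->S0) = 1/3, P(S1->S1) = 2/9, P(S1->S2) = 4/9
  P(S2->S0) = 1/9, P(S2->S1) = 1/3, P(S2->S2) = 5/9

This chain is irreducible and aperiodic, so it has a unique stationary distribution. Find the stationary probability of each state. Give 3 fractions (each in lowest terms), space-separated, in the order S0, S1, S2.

Answer: 8/35 3/10 33/70

Derivation:
The stationary distribution satisfies pi = pi * P, i.e.:
  pi_S0 = 1/3*pi_S0 + 1/3*pi_S1 + 1/9*pi_S2
  pi_S1 = 1/3*pi_S0 + 2/9*pi_S1 + 1/3*pi_S2
  pi_S2 = 1/3*pi_S0 + 4/9*pi_S1 + 5/9*pi_S2
with normalization: pi_S0 + pi_S1 + pi_S2 = 1.

Using the first 2 balance equations plus normalization, the linear system A*pi = b is:
  [-2/3, 1/3, 1/9] . pi = 0
  [1/3, -7/9, 1/3] . pi = 0
  [1, 1, 1] . pi = 1

Solving yields:
  pi_S0 = 8/35
  pi_S1 = 3/10
  pi_S2 = 33/70

Verification (pi * P):
  8/35*1/3 + 3/10*1/3 + 33/70*1/9 = 8/35 = pi_S0  (ok)
  8/35*1/3 + 3/10*2/9 + 33/70*1/3 = 3/10 = pi_S1  (ok)
  8/35*1/3 + 3/10*4/9 + 33/70*5/9 = 33/70 = pi_S2  (ok)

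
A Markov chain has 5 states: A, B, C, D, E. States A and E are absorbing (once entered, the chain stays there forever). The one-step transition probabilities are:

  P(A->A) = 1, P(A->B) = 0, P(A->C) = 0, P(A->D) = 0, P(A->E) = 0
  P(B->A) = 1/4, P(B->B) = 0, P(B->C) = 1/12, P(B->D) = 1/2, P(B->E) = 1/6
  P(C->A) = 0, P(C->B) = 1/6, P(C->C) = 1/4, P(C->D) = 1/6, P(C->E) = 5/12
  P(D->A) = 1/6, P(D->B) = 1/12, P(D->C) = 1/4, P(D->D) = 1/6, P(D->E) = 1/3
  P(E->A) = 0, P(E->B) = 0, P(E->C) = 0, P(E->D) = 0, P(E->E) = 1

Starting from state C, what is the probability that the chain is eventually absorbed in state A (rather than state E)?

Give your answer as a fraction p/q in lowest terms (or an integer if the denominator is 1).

Answer: 69/448

Derivation:
Let a_i = P(absorbed in A | start in state i).
Boundary conditions: a_A = 1, a_E = 0.
For each transient state i, a_i = sum_j P(i->j) * a_j:
  a_B = 1/4*a_A + 0*a_B + 1/12*a_C + 1/2*a_D + 1/6*a_E
  a_C = 0*a_A + 1/6*a_B + 1/4*a_C + 1/6*a_D + 5/12*a_E
  a_D = 1/6*a_A + 1/12*a_B + 1/4*a_C + 1/6*a_D + 1/3*a_E

Substituting a_A = 1 and a_E = 0, rearrange to (I - Q) a = r where r[i] = P(i -> A):
  [1, -1/12, -1/2] . (a_B, a_C, a_D) = 1/4
  [-1/6, 3/4, -1/6] . (a_B, a_C, a_D) = 0
  [-1/12, -1/4, 5/6] . (a_B, a_C, a_D) = 1/6

Solving yields:
  a_B = 13/32
  a_C = 69/448
  a_D = 257/896

Starting state is C, so the absorption probability is a_C = 69/448.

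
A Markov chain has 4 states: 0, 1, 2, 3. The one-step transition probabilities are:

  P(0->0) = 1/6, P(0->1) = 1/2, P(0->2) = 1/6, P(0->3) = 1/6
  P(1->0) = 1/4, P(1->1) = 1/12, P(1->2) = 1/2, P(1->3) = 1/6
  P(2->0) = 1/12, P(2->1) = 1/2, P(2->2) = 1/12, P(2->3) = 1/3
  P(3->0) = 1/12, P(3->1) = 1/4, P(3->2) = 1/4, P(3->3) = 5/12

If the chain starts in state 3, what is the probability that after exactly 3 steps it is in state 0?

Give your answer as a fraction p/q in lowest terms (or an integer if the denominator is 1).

Answer: 247/1728

Derivation:
Computing P^3 by repeated multiplication:
P^1 =
  0: [1/6, 1/2, 1/6, 1/6]
  1: [1/4, 1/12, 1/2, 1/6]
  2: [1/12, 1/2, 1/12, 1/3]
  3: [1/12, 1/4, 1/4, 5/12]
P^2 =
  0: [13/72, 1/4, 1/3, 17/72]
  1: [17/144, 61/144, 1/6, 7/24]
  2: [25/144, 5/24, 17/48, 19/72]
  3: [19/144, 7/24, 19/72, 5/16]
P^3 =
  0: [121/864, 97/288, 209/864, 9/32]
  1: [283/1728, 433/1728, 275/864, 77/288]
  2: [229/1728, 25/72, 395/1728, 7/24]
  3: [247/1728, 173/576, 463/1728, 499/1728]

(P^3)[3 -> 0] = 247/1728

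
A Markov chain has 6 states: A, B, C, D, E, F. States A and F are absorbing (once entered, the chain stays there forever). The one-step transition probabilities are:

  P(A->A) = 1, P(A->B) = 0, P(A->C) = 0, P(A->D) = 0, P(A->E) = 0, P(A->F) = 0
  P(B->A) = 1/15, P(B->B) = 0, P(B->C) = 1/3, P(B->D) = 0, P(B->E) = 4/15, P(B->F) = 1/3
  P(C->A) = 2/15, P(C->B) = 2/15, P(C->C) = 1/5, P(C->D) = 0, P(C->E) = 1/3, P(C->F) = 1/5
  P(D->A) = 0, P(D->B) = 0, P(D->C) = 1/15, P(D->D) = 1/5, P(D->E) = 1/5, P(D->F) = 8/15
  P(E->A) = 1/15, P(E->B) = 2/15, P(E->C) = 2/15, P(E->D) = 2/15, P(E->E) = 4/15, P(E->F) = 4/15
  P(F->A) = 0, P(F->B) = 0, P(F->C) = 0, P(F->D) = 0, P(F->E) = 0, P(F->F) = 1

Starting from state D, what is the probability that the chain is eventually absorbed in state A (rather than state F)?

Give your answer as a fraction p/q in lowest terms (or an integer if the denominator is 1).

Answer: 1263/17510

Derivation:
Let a_i = P(absorbed in A | start in state i).
Boundary conditions: a_A = 1, a_F = 0.
For each transient state i, a_i = sum_j P(i->j) * a_j:
  a_B = 1/15*a_A + 0*a_B + 1/3*a_C + 0*a_D + 4/15*a_E + 1/3*a_F
  a_C = 2/15*a_A + 2/15*a_B + 1/5*a_C + 0*a_D + 1/3*a_E + 1/5*a_F
  a_D = 0*a_A + 0*a_B + 1/15*a_C + 1/5*a_D + 1/5*a_E + 8/15*a_F
  a_E = 1/15*a_A + 2/15*a_B + 2/15*a_C + 2/15*a_D + 4/15*a_E + 4/15*a_F

Substituting a_A = 1 and a_F = 0, rearrange to (I - Q) a = r where r[i] = P(i -> A):
  [1, -1/3, 0, -4/15] . (a_B, a_C, a_D, a_E) = 1/15
  [-2/15, 4/5, 0, -1/3] . (a_B, a_C, a_D, a_E) = 2/15
  [0, -1/15, 4/5, -1/5] . (a_B, a_C, a_D, a_E) = 0
  [-2/15, -2/15, -2/15, 11/15] . (a_B, a_C, a_D, a_E) = 1/15

Solving yields:
  a_B = 1863/8755
  a_C = 2478/8755
  a_D = 1263/17510
  a_E = 20/103

Starting state is D, so the absorption probability is a_D = 1263/17510.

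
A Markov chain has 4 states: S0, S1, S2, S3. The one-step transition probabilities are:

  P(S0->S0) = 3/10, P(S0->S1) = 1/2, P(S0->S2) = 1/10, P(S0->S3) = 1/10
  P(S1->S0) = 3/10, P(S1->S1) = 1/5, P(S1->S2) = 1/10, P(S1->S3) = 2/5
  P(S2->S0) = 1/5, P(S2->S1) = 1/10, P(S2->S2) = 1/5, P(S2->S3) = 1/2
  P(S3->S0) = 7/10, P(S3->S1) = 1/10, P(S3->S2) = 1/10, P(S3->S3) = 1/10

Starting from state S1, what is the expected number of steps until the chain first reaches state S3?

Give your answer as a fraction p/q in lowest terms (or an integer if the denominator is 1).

Answer: 225/73

Derivation:
Let h_i = expected steps to first reach S3 from state i.
Boundary: h_S3 = 0.
First-step equations for the other states:
  h_S0 = 1 + 3/10*h_S0 + 1/2*h_S1 + 1/10*h_S2 + 1/10*h_S3
  h_S1 = 1 + 3/10*h_S0 + 1/5*h_S1 + 1/10*h_S2 + 2/5*h_S3
  h_S2 = 1 + 1/5*h_S0 + 1/10*h_S1 + 1/5*h_S2 + 1/2*h_S3

Substituting h_S3 = 0 and rearranging gives the linear system (I - Q) h = 1:
  [7/10, -1/2, -1/10] . (h_S0, h_S1, h_S2) = 1
  [-3/10, 4/5, -1/10] . (h_S0, h_S1, h_S2) = 1
  [-1/5, -1/10, 4/5] . (h_S0, h_S1, h_S2) = 1

Solving yields:
  h_S0 = 585/146
  h_S1 = 225/73
  h_S2 = 385/146

Starting state is S1, so the expected hitting time is h_S1 = 225/73.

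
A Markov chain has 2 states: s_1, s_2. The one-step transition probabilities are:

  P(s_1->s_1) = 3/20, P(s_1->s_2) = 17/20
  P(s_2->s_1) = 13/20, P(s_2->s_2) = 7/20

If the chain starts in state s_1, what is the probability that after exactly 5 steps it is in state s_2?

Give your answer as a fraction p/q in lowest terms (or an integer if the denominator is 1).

Computing P^5 by repeated multiplication:
P^1 =
  s_1: [3/20, 17/20]
  s_2: [13/20, 7/20]
P^2 =
  s_1: [23/40, 17/40]
  s_2: [13/40, 27/40]
P^3 =
  s_1: [29/80, 51/80]
  s_2: [39/80, 41/80]
P^4 =
  s_1: [15/32, 17/32]
  s_2: [13/32, 19/32]
P^5 =
  s_1: [133/320, 187/320]
  s_2: [143/320, 177/320]

(P^5)[s_1 -> s_2] = 187/320

Answer: 187/320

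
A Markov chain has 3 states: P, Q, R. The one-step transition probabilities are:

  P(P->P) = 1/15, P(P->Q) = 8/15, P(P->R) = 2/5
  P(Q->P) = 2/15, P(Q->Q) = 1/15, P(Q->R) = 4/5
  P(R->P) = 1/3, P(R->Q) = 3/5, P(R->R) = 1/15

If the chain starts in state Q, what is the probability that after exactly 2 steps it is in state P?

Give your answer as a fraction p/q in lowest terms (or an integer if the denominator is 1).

Answer: 64/225

Derivation:
Computing P^2 by repeated multiplication:
P^1 =
  P: [1/15, 8/15, 2/5]
  Q: [2/15, 1/15, 4/5]
  R: [1/3, 3/5, 1/15]
P^2 =
  P: [47/225, 14/45, 12/25]
  Q: [64/225, 5/9, 4/25]
  R: [28/225, 58/225, 139/225]

(P^2)[Q -> P] = 64/225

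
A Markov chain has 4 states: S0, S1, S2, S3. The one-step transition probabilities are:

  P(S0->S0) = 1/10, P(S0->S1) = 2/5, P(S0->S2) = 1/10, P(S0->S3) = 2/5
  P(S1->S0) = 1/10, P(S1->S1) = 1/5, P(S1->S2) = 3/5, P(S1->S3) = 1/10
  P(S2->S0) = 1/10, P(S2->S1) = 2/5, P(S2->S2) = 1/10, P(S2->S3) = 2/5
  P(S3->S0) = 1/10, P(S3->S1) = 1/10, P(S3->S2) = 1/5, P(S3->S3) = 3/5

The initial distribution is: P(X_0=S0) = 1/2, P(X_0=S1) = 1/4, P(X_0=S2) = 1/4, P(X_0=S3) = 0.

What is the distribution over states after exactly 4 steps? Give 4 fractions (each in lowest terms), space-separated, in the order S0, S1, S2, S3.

Answer: 1/10 9209/40000 10519/40000 1017/2500

Derivation:
Propagating the distribution step by step (d_{t+1} = d_t * P):
d_0 = (S0=1/2, S1=1/4, S2=1/4, S3=0)
  d_1[S0] = 1/2*1/10 + 1/4*1/10 + 1/4*1/10 + 0*1/10 = 1/10
  d_1[S1] = 1/2*2/5 + 1/4*1/5 + 1/4*2/5 + 0*1/10 = 7/20
  d_1[S2] = 1/2*1/10 + 1/4*3/5 + 1/4*1/10 + 0*1/5 = 9/40
  d_1[S3] = 1/2*2/5 + 1/4*1/10 + 1/4*2/5 + 0*3/5 = 13/40
d_1 = (S0=1/10, S1=7/20, S2=9/40, S3=13/40)
  d_2[S0] = 1/10*1/10 + 7/20*1/10 + 9/40*1/10 + 13/40*1/10 = 1/10
  d_2[S1] = 1/10*2/5 + 7/20*1/5 + 9/40*2/5 + 13/40*1/10 = 93/400
  d_2[S2] = 1/10*1/10 + 7/20*3/5 + 9/40*1/10 + 13/40*1/5 = 123/400
  d_2[S3] = 1/10*2/5 + 7/20*1/10 + 9/40*2/5 + 13/40*3/5 = 9/25
d_2 = (S0=1/10, S1=93/400, S2=123/400, S3=9/25)
  d_3[S0] = 1/10*1/10 + 93/400*1/10 + 123/400*1/10 + 9/25*1/10 = 1/10
  d_3[S1] = 1/10*2/5 + 93/400*1/5 + 123/400*2/5 + 9/25*1/10 = 491/2000
  d_3[S2] = 1/10*1/10 + 93/400*3/5 + 123/400*1/10 + 9/25*1/5 = 1009/4000
  d_3[S3] = 1/10*2/5 + 93/400*1/10 + 123/400*2/5 + 9/25*3/5 = 1609/4000
d_3 = (S0=1/10, S1=491/2000, S2=1009/4000, S3=1609/4000)
  d_4[S0] = 1/10*1/10 + 491/2000*1/10 + 1009/4000*1/10 + 1609/4000*1/10 = 1/10
  d_4[S1] = 1/10*2/5 + 491/2000*1/5 + 1009/4000*2/5 + 1609/4000*1/10 = 9209/40000
  d_4[S2] = 1/10*1/10 + 491/2000*3/5 + 1009/4000*1/10 + 1609/4000*1/5 = 10519/40000
  d_4[S3] = 1/10*2/5 + 491/2000*1/10 + 1009/4000*2/5 + 1609/4000*3/5 = 1017/2500
d_4 = (S0=1/10, S1=9209/40000, S2=10519/40000, S3=1017/2500)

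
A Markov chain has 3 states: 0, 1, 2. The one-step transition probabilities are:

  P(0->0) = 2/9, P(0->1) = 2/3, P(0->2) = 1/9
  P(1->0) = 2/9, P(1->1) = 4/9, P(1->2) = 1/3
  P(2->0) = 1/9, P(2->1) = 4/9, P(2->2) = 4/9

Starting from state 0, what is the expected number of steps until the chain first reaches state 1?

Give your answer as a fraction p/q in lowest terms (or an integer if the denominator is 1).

Answer: 27/17

Derivation:
Let h_i = expected steps to first reach 1 from state i.
Boundary: h_1 = 0.
First-step equations for the other states:
  h_0 = 1 + 2/9*h_0 + 2/3*h_1 + 1/9*h_2
  h_2 = 1 + 1/9*h_0 + 4/9*h_1 + 4/9*h_2

Substituting h_1 = 0 and rearranging gives the linear system (I - Q) h = 1:
  [7/9, -1/9] . (h_0, h_2) = 1
  [-1/9, 5/9] . (h_0, h_2) = 1

Solving yields:
  h_0 = 27/17
  h_2 = 36/17

Starting state is 0, so the expected hitting time is h_0 = 27/17.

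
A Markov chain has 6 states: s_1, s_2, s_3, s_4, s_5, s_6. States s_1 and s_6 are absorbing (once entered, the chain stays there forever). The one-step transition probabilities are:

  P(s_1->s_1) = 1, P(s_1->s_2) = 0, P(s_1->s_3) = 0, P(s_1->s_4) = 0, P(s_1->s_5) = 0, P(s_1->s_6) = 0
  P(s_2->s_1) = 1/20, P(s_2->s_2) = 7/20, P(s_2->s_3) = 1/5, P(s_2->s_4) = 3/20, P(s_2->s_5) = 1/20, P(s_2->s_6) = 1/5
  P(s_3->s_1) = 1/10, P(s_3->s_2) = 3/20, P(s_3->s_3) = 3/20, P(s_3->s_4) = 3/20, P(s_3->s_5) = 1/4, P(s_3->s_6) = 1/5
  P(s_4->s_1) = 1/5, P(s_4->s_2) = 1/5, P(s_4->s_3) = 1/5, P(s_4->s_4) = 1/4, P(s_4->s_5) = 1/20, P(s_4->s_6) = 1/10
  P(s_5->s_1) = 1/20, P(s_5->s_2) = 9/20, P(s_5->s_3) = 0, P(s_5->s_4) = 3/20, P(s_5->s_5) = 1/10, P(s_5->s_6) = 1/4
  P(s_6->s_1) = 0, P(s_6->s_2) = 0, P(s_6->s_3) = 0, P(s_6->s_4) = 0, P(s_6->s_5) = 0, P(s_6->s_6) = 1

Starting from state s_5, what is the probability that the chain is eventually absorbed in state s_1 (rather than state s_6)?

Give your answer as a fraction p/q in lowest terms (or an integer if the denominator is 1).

Answer: 3866/13519

Derivation:
Let a_i = P(absorbed in s_1 | start in state i).
Boundary conditions: a_s_1 = 1, a_s_6 = 0.
For each transient state i, a_i = sum_j P(i->j) * a_j:
  a_s_2 = 1/20*a_s_1 + 7/20*a_s_2 + 1/5*a_s_3 + 3/20*a_s_4 + 1/20*a_s_5 + 1/5*a_s_6
  a_s_3 = 1/10*a_s_1 + 3/20*a_s_2 + 3/20*a_s_3 + 3/20*a_s_4 + 1/4*a_s_5 + 1/5*a_s_6
  a_s_4 = 1/5*a_s_1 + 1/5*a_s_2 + 1/5*a_s_3 + 1/4*a_s_4 + 1/20*a_s_5 + 1/10*a_s_6
  a_s_5 = 1/20*a_s_1 + 9/20*a_s_2 + 0*a_s_3 + 3/20*a_s_4 + 1/10*a_s_5 + 1/4*a_s_6

Substituting a_s_1 = 1 and a_s_6 = 0, rearrange to (I - Q) a = r where r[i] = P(i -> s_1):
  [13/20, -1/5, -3/20, -1/20] . (a_s_2, a_s_3, a_s_4, a_s_5) = 1/20
  [-3/20, 17/20, -3/20, -1/4] . (a_s_2, a_s_3, a_s_4, a_s_5) = 1/10
  [-1/5, -1/5, 3/4, -1/20] . (a_s_2, a_s_3, a_s_4, a_s_5) = 1/5
  [-9/20, 0, -3/20, 9/10] . (a_s_2, a_s_3, a_s_4, a_s_5) = 1/20

Solving yields:
  a_s_2 = 4167/13519
  a_s_3 = 4555/13519
  a_s_4 = 18566/40557
  a_s_5 = 3866/13519

Starting state is s_5, so the absorption probability is a_s_5 = 3866/13519.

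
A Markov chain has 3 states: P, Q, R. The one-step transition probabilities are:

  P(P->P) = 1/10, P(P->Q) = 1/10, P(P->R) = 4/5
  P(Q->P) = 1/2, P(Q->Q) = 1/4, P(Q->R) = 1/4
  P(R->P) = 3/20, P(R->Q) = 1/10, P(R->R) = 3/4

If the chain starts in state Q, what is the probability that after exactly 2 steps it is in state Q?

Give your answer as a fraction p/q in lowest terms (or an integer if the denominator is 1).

Answer: 11/80

Derivation:
Computing P^2 by repeated multiplication:
P^1 =
  P: [1/10, 1/10, 4/5]
  Q: [1/2, 1/4, 1/4]
  R: [3/20, 1/10, 3/4]
P^2 =
  P: [9/50, 23/200, 141/200]
  Q: [17/80, 11/80, 13/20]
  R: [71/400, 23/200, 283/400]

(P^2)[Q -> Q] = 11/80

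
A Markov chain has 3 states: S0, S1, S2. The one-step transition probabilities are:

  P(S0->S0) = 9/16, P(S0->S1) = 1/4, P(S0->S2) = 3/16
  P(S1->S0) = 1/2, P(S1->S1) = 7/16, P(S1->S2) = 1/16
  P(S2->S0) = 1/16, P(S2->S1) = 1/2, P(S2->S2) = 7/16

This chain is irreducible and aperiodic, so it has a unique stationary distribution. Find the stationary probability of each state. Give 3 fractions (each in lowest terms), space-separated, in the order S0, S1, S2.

Answer: 73/164 15/41 31/164

Derivation:
The stationary distribution satisfies pi = pi * P, i.e.:
  pi_S0 = 9/16*pi_S0 + 1/2*pi_S1 + 1/16*pi_S2
  pi_S1 = 1/4*pi_S0 + 7/16*pi_S1 + 1/2*pi_S2
  pi_S2 = 3/16*pi_S0 + 1/16*pi_S1 + 7/16*pi_S2
with normalization: pi_S0 + pi_S1 + pi_S2 = 1.

Using the first 2 balance equations plus normalization, the linear system A*pi = b is:
  [-7/16, 1/2, 1/16] . pi = 0
  [1/4, -9/16, 1/2] . pi = 0
  [1, 1, 1] . pi = 1

Solving yields:
  pi_S0 = 73/164
  pi_S1 = 15/41
  pi_S2 = 31/164

Verification (pi * P):
  73/164*9/16 + 15/41*1/2 + 31/164*1/16 = 73/164 = pi_S0  (ok)
  73/164*1/4 + 15/41*7/16 + 31/164*1/2 = 15/41 = pi_S1  (ok)
  73/164*3/16 + 15/41*1/16 + 31/164*7/16 = 31/164 = pi_S2  (ok)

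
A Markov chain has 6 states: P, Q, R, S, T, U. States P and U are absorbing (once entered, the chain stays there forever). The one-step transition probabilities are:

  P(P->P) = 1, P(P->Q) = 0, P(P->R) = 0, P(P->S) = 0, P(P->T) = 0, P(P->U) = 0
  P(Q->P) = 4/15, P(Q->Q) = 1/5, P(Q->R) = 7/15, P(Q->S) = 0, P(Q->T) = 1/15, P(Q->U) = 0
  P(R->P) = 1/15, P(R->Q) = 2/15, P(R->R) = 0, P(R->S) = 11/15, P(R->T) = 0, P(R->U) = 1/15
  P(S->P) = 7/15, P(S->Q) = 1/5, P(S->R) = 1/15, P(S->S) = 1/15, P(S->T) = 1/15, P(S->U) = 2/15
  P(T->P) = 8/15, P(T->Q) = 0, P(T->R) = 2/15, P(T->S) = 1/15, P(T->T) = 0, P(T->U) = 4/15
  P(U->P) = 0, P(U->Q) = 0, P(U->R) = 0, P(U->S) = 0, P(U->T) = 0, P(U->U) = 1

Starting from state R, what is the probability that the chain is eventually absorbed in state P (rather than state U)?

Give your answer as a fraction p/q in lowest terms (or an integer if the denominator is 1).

Let a_i = P(absorbed in P | start in state i).
Boundary conditions: a_P = 1, a_U = 0.
For each transient state i, a_i = sum_j P(i->j) * a_j:
  a_Q = 4/15*a_P + 1/5*a_Q + 7/15*a_R + 0*a_S + 1/15*a_T + 0*a_U
  a_R = 1/15*a_P + 2/15*a_Q + 0*a_R + 11/15*a_S + 0*a_T + 1/15*a_U
  a_S = 7/15*a_P + 1/5*a_Q + 1/15*a_R + 1/15*a_S + 1/15*a_T + 2/15*a_U
  a_T = 8/15*a_P + 0*a_Q + 2/15*a_R + 1/15*a_S + 0*a_T + 4/15*a_U

Substituting a_P = 1 and a_U = 0, rearrange to (I - Q) a = r where r[i] = P(i -> P):
  [4/5, -7/15, 0, -1/15] . (a_Q, a_R, a_S, a_T) = 4/15
  [-2/15, 1, -11/15, 0] . (a_Q, a_R, a_S, a_T) = 1/15
  [-1/5, -1/15, 14/15, -1/15] . (a_Q, a_R, a_S, a_T) = 7/15
  [0, -2/15, -1/15, 1] . (a_Q, a_R, a_S, a_T) = 8/15

Solving yields:
  a_Q = 5959/7204
  a_R = 21575/28816
  a_S = 22467/28816
  a_T = 19743/28816

Starting state is R, so the absorption probability is a_R = 21575/28816.

Answer: 21575/28816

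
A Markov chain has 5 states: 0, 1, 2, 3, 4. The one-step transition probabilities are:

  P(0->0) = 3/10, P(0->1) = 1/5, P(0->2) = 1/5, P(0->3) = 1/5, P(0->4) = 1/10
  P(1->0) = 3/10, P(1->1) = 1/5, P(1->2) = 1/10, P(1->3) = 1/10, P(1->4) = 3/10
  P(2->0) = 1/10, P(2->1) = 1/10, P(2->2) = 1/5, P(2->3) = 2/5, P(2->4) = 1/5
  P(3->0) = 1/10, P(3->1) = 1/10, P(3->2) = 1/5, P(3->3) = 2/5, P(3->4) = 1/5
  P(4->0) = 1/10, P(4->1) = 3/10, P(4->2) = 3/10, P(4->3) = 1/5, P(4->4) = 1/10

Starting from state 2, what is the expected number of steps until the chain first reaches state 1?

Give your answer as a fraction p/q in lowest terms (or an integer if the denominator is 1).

Let h_i = expected steps to first reach 1 from state i.
Boundary: h_1 = 0.
First-step equations for the other states:
  h_0 = 1 + 3/10*h_0 + 1/5*h_1 + 1/5*h_2 + 1/5*h_3 + 1/10*h_4
  h_2 = 1 + 1/10*h_0 + 1/10*h_1 + 1/5*h_2 + 2/5*h_3 + 1/5*h_4
  h_3 = 1 + 1/10*h_0 + 1/10*h_1 + 1/5*h_2 + 2/5*h_3 + 1/5*h_4
  h_4 = 1 + 1/10*h_0 + 3/10*h_1 + 3/10*h_2 + 1/5*h_3 + 1/10*h_4

Substituting h_1 = 0 and rearranging gives the linear system (I - Q) h = 1:
  [7/10, -1/5, -1/5, -1/10] . (h_0, h_2, h_3, h_4) = 1
  [-1/10, 4/5, -2/5, -1/5] . (h_0, h_2, h_3, h_4) = 1
  [-1/10, -1/5, 3/5, -1/5] . (h_0, h_2, h_3, h_4) = 1
  [-1/10, -3/10, -1/5, 9/10] . (h_0, h_2, h_3, h_4) = 1

Solving yields:
  h_0 = 790/129
  h_2 = 880/129
  h_3 = 880/129
  h_4 = 240/43

Starting state is 2, so the expected hitting time is h_2 = 880/129.

Answer: 880/129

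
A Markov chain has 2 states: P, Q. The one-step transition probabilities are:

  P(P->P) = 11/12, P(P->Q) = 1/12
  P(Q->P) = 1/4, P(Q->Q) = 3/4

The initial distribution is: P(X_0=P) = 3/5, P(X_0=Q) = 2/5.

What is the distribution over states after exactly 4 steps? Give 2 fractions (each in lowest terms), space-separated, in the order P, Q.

Answer: 389/540 151/540

Derivation:
Propagating the distribution step by step (d_{t+1} = d_t * P):
d_0 = (P=3/5, Q=2/5)
  d_1[P] = 3/5*11/12 + 2/5*1/4 = 13/20
  d_1[Q] = 3/5*1/12 + 2/5*3/4 = 7/20
d_1 = (P=13/20, Q=7/20)
  d_2[P] = 13/20*11/12 + 7/20*1/4 = 41/60
  d_2[Q] = 13/20*1/12 + 7/20*3/4 = 19/60
d_2 = (P=41/60, Q=19/60)
  d_3[P] = 41/60*11/12 + 19/60*1/4 = 127/180
  d_3[Q] = 41/60*1/12 + 19/60*3/4 = 53/180
d_3 = (P=127/180, Q=53/180)
  d_4[P] = 127/180*11/12 + 53/180*1/4 = 389/540
  d_4[Q] = 127/180*1/12 + 53/180*3/4 = 151/540
d_4 = (P=389/540, Q=151/540)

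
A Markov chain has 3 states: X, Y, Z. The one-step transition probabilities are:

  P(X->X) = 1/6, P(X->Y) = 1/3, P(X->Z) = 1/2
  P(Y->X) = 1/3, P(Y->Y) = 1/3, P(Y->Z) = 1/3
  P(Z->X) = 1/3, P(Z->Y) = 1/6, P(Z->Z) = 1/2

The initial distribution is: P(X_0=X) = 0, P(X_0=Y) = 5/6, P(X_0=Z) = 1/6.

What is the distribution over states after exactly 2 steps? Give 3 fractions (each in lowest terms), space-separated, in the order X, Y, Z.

Answer: 5/18 59/216 97/216

Derivation:
Propagating the distribution step by step (d_{t+1} = d_t * P):
d_0 = (X=0, Y=5/6, Z=1/6)
  d_1[X] = 0*1/6 + 5/6*1/3 + 1/6*1/3 = 1/3
  d_1[Y] = 0*1/3 + 5/6*1/3 + 1/6*1/6 = 11/36
  d_1[Z] = 0*1/2 + 5/6*1/3 + 1/6*1/2 = 13/36
d_1 = (X=1/3, Y=11/36, Z=13/36)
  d_2[X] = 1/3*1/6 + 11/36*1/3 + 13/36*1/3 = 5/18
  d_2[Y] = 1/3*1/3 + 11/36*1/3 + 13/36*1/6 = 59/216
  d_2[Z] = 1/3*1/2 + 11/36*1/3 + 13/36*1/2 = 97/216
d_2 = (X=5/18, Y=59/216, Z=97/216)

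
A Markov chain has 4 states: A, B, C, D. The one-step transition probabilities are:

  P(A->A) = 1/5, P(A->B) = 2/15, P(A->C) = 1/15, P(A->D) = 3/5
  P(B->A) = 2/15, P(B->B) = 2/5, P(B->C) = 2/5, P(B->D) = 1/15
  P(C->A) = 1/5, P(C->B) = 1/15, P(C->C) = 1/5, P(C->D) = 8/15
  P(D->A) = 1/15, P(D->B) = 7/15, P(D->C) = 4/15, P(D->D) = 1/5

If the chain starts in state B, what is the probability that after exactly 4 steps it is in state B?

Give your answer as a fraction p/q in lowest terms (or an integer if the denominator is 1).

Computing P^4 by repeated multiplication:
P^1 =
  A: [1/5, 2/15, 1/15, 3/5]
  B: [2/15, 2/5, 2/5, 1/15]
  C: [1/5, 1/15, 1/5, 8/15]
  D: [1/15, 7/15, 4/15, 1/5]
P^2 =
  A: [1/9, 82/225, 6/25, 64/225]
  B: [37/225, 53/225, 4/15, 1/3]
  C: [28/225, 71/225, 2/9, 76/225]
  D: [32/225, 23/75, 67/225, 19/75]
P^3 =
  A: [31/225, 116/375, 187/675, 931/3375]
  B: [472/3375, 977/3375, 167/675, 1091/3375]
  C: [452/3375, 1064/3375, 908/3375, 317/1125]
  D: [164/1125, 944/3375, 7/27, 1064/3375]
P^4 =
  A: [7219/50625, 4882/16875, 13258/50625, 15502/50625]
  B: [86/625, 15278/50625, 163/625, 15178/50625]
  C: [7159/50625, 4951/16875, 13364/50625, 5083/16875]
  D: [2351/16875, 14971/50625, 13037/50625, 5188/16875]

(P^4)[B -> B] = 15278/50625

Answer: 15278/50625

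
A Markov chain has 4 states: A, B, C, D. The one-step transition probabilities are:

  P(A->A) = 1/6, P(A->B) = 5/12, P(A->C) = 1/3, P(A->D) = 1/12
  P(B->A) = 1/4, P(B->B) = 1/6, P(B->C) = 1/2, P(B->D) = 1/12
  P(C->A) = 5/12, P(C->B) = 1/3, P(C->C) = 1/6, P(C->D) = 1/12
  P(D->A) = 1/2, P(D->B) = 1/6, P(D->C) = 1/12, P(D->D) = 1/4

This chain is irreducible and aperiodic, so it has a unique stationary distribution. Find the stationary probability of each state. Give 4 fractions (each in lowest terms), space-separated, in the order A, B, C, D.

Answer: 319/1060 621/2120 649/2120 1/10

Derivation:
The stationary distribution satisfies pi = pi * P, i.e.:
  pi_A = 1/6*pi_A + 1/4*pi_B + 5/12*pi_C + 1/2*pi_D
  pi_B = 5/12*pi_A + 1/6*pi_B + 1/3*pi_C + 1/6*pi_D
  pi_C = 1/3*pi_A + 1/2*pi_B + 1/6*pi_C + 1/12*pi_D
  pi_D = 1/12*pi_A + 1/12*pi_B + 1/12*pi_C + 1/4*pi_D
with normalization: pi_A + pi_B + pi_C + pi_D = 1.

Using the first 3 balance equations plus normalization, the linear system A*pi = b is:
  [-5/6, 1/4, 5/12, 1/2] . pi = 0
  [5/12, -5/6, 1/3, 1/6] . pi = 0
  [1/3, 1/2, -5/6, 1/12] . pi = 0
  [1, 1, 1, 1] . pi = 1

Solving yields:
  pi_A = 319/1060
  pi_B = 621/2120
  pi_C = 649/2120
  pi_D = 1/10

Verification (pi * P):
  319/1060*1/6 + 621/2120*1/4 + 649/2120*5/12 + 1/10*1/2 = 319/1060 = pi_A  (ok)
  319/1060*5/12 + 621/2120*1/6 + 649/2120*1/3 + 1/10*1/6 = 621/2120 = pi_B  (ok)
  319/1060*1/3 + 621/2120*1/2 + 649/2120*1/6 + 1/10*1/12 = 649/2120 = pi_C  (ok)
  319/1060*1/12 + 621/2120*1/12 + 649/2120*1/12 + 1/10*1/4 = 1/10 = pi_D  (ok)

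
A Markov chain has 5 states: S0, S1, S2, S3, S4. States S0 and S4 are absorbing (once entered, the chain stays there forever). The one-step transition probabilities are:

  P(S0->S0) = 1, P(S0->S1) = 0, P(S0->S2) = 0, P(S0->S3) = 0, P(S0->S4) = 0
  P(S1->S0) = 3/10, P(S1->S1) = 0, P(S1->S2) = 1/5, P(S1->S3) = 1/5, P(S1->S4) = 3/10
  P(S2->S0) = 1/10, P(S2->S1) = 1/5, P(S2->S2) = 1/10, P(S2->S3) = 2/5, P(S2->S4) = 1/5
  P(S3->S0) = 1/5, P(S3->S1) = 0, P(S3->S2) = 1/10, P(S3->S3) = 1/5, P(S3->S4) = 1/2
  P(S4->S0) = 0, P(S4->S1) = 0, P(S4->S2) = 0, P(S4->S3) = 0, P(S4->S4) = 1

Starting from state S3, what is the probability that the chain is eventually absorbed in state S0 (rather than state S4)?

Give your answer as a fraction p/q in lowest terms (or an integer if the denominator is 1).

Answer: 47/161

Derivation:
Let a_i = P(absorbed in S0 | start in state i).
Boundary conditions: a_S0 = 1, a_S4 = 0.
For each transient state i, a_i = sum_j P(i->j) * a_j:
  a_S1 = 3/10*a_S0 + 0*a_S1 + 1/5*a_S2 + 1/5*a_S3 + 3/10*a_S4
  a_S2 = 1/10*a_S0 + 1/5*a_S1 + 1/10*a_S2 + 2/5*a_S3 + 1/5*a_S4
  a_S3 = 1/5*a_S0 + 0*a_S1 + 1/10*a_S2 + 1/5*a_S3 + 1/2*a_S4

Substituting a_S0 = 1 and a_S4 = 0, rearrange to (I - Q) a = r where r[i] = P(i -> S0):
  [1, -1/5, -1/5] . (a_S1, a_S2, a_S3) = 3/10
  [-1/5, 9/10, -2/5] . (a_S1, a_S2, a_S3) = 1/10
  [0, -1/10, 4/5] . (a_S1, a_S2, a_S3) = 1/5

Solving yields:
  a_S1 = 137/322
  a_S2 = 54/161
  a_S3 = 47/161

Starting state is S3, so the absorption probability is a_S3 = 47/161.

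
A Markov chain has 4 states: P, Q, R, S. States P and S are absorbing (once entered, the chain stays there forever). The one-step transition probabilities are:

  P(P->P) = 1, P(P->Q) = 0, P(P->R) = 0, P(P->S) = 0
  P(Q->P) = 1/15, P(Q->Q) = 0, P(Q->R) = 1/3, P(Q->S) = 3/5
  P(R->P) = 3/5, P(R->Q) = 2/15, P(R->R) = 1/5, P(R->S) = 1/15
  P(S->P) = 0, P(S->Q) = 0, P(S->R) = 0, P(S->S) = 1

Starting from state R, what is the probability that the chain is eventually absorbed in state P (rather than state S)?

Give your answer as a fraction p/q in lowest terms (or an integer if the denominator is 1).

Answer: 137/170

Derivation:
Let a_i = P(absorbed in P | start in state i).
Boundary conditions: a_P = 1, a_S = 0.
For each transient state i, a_i = sum_j P(i->j) * a_j:
  a_Q = 1/15*a_P + 0*a_Q + 1/3*a_R + 3/5*a_S
  a_R = 3/5*a_P + 2/15*a_Q + 1/5*a_R + 1/15*a_S

Substituting a_P = 1 and a_S = 0, rearrange to (I - Q) a = r where r[i] = P(i -> P):
  [1, -1/3] . (a_Q, a_R) = 1/15
  [-2/15, 4/5] . (a_Q, a_R) = 3/5

Solving yields:
  a_Q = 57/170
  a_R = 137/170

Starting state is R, so the absorption probability is a_R = 137/170.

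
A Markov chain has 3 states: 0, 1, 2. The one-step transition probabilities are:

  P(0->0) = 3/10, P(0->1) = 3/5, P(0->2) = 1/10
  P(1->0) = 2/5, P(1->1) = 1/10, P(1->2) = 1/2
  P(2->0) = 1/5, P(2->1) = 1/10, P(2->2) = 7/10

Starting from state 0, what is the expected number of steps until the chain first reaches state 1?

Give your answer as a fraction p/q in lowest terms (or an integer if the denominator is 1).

Answer: 40/19

Derivation:
Let h_i = expected steps to first reach 1 from state i.
Boundary: h_1 = 0.
First-step equations for the other states:
  h_0 = 1 + 3/10*h_0 + 3/5*h_1 + 1/10*h_2
  h_2 = 1 + 1/5*h_0 + 1/10*h_1 + 7/10*h_2

Substituting h_1 = 0 and rearranging gives the linear system (I - Q) h = 1:
  [7/10, -1/10] . (h_0, h_2) = 1
  [-1/5, 3/10] . (h_0, h_2) = 1

Solving yields:
  h_0 = 40/19
  h_2 = 90/19

Starting state is 0, so the expected hitting time is h_0 = 40/19.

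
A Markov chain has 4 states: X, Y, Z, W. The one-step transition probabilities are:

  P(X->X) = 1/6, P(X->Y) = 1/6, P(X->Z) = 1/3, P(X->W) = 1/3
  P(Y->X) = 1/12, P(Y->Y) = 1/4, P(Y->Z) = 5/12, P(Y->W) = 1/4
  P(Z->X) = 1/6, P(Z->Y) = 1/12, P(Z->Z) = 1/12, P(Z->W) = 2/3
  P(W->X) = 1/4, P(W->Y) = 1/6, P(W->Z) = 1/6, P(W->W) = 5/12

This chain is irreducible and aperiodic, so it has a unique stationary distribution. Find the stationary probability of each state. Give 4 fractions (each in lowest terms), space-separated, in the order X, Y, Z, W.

Answer: 181/958 155/958 211/958 411/958

Derivation:
The stationary distribution satisfies pi = pi * P, i.e.:
  pi_X = 1/6*pi_X + 1/12*pi_Y + 1/6*pi_Z + 1/4*pi_W
  pi_Y = 1/6*pi_X + 1/4*pi_Y + 1/12*pi_Z + 1/6*pi_W
  pi_Z = 1/3*pi_X + 5/12*pi_Y + 1/12*pi_Z + 1/6*pi_W
  pi_W = 1/3*pi_X + 1/4*pi_Y + 2/3*pi_Z + 5/12*pi_W
with normalization: pi_X + pi_Y + pi_Z + pi_W = 1.

Using the first 3 balance equations plus normalization, the linear system A*pi = b is:
  [-5/6, 1/12, 1/6, 1/4] . pi = 0
  [1/6, -3/4, 1/12, 1/6] . pi = 0
  [1/3, 5/12, -11/12, 1/6] . pi = 0
  [1, 1, 1, 1] . pi = 1

Solving yields:
  pi_X = 181/958
  pi_Y = 155/958
  pi_Z = 211/958
  pi_W = 411/958

Verification (pi * P):
  181/958*1/6 + 155/958*1/12 + 211/958*1/6 + 411/958*1/4 = 181/958 = pi_X  (ok)
  181/958*1/6 + 155/958*1/4 + 211/958*1/12 + 411/958*1/6 = 155/958 = pi_Y  (ok)
  181/958*1/3 + 155/958*5/12 + 211/958*1/12 + 411/958*1/6 = 211/958 = pi_Z  (ok)
  181/958*1/3 + 155/958*1/4 + 211/958*2/3 + 411/958*5/12 = 411/958 = pi_W  (ok)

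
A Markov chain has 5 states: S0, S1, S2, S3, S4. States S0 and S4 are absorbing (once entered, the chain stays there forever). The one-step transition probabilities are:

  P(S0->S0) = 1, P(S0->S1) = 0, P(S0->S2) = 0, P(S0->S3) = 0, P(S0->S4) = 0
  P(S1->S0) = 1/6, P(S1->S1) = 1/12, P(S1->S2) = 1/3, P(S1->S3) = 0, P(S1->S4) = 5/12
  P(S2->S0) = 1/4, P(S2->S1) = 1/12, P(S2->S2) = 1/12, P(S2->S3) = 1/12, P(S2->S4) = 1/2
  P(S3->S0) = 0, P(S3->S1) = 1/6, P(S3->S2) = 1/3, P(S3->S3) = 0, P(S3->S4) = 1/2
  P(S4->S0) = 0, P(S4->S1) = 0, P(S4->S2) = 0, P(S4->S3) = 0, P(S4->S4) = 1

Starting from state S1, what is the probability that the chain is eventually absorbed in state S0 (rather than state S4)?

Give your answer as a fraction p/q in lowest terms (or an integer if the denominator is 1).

Let a_i = P(absorbed in S0 | start in state i).
Boundary conditions: a_S0 = 1, a_S4 = 0.
For each transient state i, a_i = sum_j P(i->j) * a_j:
  a_S1 = 1/6*a_S0 + 1/12*a_S1 + 1/3*a_S2 + 0*a_S3 + 5/12*a_S4
  a_S2 = 1/4*a_S0 + 1/12*a_S1 + 1/12*a_S2 + 1/12*a_S3 + 1/2*a_S4
  a_S3 = 0*a_S0 + 1/6*a_S1 + 1/3*a_S2 + 0*a_S3 + 1/2*a_S4

Substituting a_S0 = 1 and a_S4 = 0, rearrange to (I - Q) a = r where r[i] = P(i -> S0):
  [11/12, -1/3, 0] . (a_S1, a_S2, a_S3) = 1/6
  [-1/12, 11/12, -1/12] . (a_S1, a_S2, a_S3) = 1/4
  [-1/6, -1/3, 1] . (a_S1, a_S2, a_S3) = 0

Solving yields:
  a_S1 = 50/169
  a_S2 = 53/169
  a_S3 = 2/13

Starting state is S1, so the absorption probability is a_S1 = 50/169.

Answer: 50/169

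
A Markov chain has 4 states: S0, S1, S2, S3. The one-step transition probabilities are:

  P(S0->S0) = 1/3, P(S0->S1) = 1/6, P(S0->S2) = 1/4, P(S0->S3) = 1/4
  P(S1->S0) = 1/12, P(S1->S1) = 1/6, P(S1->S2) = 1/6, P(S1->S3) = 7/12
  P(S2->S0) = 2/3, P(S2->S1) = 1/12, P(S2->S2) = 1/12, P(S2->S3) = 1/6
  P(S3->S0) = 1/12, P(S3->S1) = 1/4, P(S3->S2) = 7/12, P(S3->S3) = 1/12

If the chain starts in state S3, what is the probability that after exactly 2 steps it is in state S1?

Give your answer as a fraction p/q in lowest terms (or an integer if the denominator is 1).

Computing P^2 by repeated multiplication:
P^1 =
  S0: [1/3, 1/6, 1/4, 1/4]
  S1: [1/12, 1/6, 1/6, 7/12]
  S2: [2/3, 1/12, 1/12, 1/6]
  S3: [1/12, 1/4, 7/12, 1/12]
P^2 =
  S0: [5/16, 1/6, 5/18, 35/144]
  S1: [29/144, 29/144, 29/72, 7/36]
  S2: [43/144, 25/144, 41/144, 35/144]
  S3: [4/9, 1/8, 23/144, 13/48]

(P^2)[S3 -> S1] = 1/8

Answer: 1/8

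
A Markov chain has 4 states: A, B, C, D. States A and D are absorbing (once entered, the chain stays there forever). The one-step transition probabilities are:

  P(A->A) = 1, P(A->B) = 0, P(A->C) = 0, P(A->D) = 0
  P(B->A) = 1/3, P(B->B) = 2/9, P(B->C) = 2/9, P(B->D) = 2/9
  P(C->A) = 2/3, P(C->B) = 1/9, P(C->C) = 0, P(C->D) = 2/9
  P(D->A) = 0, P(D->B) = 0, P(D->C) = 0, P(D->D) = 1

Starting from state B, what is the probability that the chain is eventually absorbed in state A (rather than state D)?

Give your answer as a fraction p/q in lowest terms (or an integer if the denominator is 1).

Answer: 39/61

Derivation:
Let a_i = P(absorbed in A | start in state i).
Boundary conditions: a_A = 1, a_D = 0.
For each transient state i, a_i = sum_j P(i->j) * a_j:
  a_B = 1/3*a_A + 2/9*a_B + 2/9*a_C + 2/9*a_D
  a_C = 2/3*a_A + 1/9*a_B + 0*a_C + 2/9*a_D

Substituting a_A = 1 and a_D = 0, rearrange to (I - Q) a = r where r[i] = P(i -> A):
  [7/9, -2/9] . (a_B, a_C) = 1/3
  [-1/9, 1] . (a_B, a_C) = 2/3

Solving yields:
  a_B = 39/61
  a_C = 45/61

Starting state is B, so the absorption probability is a_B = 39/61.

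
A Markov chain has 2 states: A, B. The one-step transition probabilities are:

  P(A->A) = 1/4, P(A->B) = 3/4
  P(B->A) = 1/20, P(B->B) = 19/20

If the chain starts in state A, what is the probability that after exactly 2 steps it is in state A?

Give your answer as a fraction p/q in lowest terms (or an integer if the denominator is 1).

Computing P^2 by repeated multiplication:
P^1 =
  A: [1/4, 3/4]
  B: [1/20, 19/20]
P^2 =
  A: [1/10, 9/10]
  B: [3/50, 47/50]

(P^2)[A -> A] = 1/10

Answer: 1/10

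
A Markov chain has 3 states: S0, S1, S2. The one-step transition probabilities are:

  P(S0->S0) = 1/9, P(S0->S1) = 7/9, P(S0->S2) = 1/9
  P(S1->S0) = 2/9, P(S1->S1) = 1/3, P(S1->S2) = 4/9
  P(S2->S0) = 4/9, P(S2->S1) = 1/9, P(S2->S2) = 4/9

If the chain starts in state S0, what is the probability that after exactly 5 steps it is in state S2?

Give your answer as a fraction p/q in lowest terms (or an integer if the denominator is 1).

Computing P^5 by repeated multiplication:
P^1 =
  S0: [1/9, 7/9, 1/9]
  S1: [2/9, 1/3, 4/9]
  S2: [4/9, 1/9, 4/9]
P^2 =
  S0: [19/81, 29/81, 11/27]
  S1: [8/27, 1/3, 10/27]
  S2: [22/81, 35/81, 8/27]
P^3 =
  S0: [209/729, 253/729, 89/243]
  S1: [22/81, 31/81, 28/81]
  S2: [188/729, 283/729, 86/243]
P^4 =
  S0: [1783/6561, 2489/6561, 763/2187]
  S1: [196/729, 275/729, 86/243]
  S2: [1786/6561, 2423/6561, 784/2187]
P^5 =
  S0: [15917/59049, 22237/59049, 6965/19683]
  S1: [1778/6561, 2455/6561, 776/2187]
  S2: [16040/59049, 22123/59049, 6962/19683]

(P^5)[S0 -> S2] = 6965/19683

Answer: 6965/19683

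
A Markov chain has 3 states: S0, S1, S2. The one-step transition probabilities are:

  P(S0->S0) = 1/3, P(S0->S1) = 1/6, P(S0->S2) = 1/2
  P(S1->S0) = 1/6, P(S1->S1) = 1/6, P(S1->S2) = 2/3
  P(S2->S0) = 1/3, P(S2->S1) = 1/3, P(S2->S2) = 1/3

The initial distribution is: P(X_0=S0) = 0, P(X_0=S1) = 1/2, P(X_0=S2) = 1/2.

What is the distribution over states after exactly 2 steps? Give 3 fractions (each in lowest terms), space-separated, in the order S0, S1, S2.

Propagating the distribution step by step (d_{t+1} = d_t * P):
d_0 = (S0=0, S1=1/2, S2=1/2)
  d_1[S0] = 0*1/3 + 1/2*1/6 + 1/2*1/3 = 1/4
  d_1[S1] = 0*1/6 + 1/2*1/6 + 1/2*1/3 = 1/4
  d_1[S2] = 0*1/2 + 1/2*2/3 + 1/2*1/3 = 1/2
d_1 = (S0=1/4, S1=1/4, S2=1/2)
  d_2[S0] = 1/4*1/3 + 1/4*1/6 + 1/2*1/3 = 7/24
  d_2[S1] = 1/4*1/6 + 1/4*1/6 + 1/2*1/3 = 1/4
  d_2[S2] = 1/4*1/2 + 1/4*2/3 + 1/2*1/3 = 11/24
d_2 = (S0=7/24, S1=1/4, S2=11/24)

Answer: 7/24 1/4 11/24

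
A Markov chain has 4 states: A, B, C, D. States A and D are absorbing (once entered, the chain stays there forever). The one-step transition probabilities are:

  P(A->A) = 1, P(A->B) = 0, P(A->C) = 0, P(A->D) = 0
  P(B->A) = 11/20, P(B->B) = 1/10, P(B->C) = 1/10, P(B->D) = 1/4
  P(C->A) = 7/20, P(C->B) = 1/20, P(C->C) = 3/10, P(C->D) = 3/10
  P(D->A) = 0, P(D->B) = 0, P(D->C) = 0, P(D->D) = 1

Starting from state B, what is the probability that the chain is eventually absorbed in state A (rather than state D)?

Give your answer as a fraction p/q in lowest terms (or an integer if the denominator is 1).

Answer: 84/125

Derivation:
Let a_i = P(absorbed in A | start in state i).
Boundary conditions: a_A = 1, a_D = 0.
For each transient state i, a_i = sum_j P(i->j) * a_j:
  a_B = 11/20*a_A + 1/10*a_B + 1/10*a_C + 1/4*a_D
  a_C = 7/20*a_A + 1/20*a_B + 3/10*a_C + 3/10*a_D

Substituting a_A = 1 and a_D = 0, rearrange to (I - Q) a = r where r[i] = P(i -> A):
  [9/10, -1/10] . (a_B, a_C) = 11/20
  [-1/20, 7/10] . (a_B, a_C) = 7/20

Solving yields:
  a_B = 84/125
  a_C = 137/250

Starting state is B, so the absorption probability is a_B = 84/125.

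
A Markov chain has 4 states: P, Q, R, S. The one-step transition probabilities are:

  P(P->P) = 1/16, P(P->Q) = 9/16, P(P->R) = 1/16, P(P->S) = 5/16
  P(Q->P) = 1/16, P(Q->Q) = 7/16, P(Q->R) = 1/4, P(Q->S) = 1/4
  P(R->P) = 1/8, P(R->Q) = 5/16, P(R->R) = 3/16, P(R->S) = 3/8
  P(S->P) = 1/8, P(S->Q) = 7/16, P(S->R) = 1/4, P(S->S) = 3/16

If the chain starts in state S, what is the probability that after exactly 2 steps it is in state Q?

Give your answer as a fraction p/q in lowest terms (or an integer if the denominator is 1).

Answer: 27/64

Derivation:
Computing P^2 by repeated multiplication:
P^1 =
  P: [1/16, 9/16, 1/16, 5/16]
  Q: [1/16, 7/16, 1/4, 1/4]
  R: [1/8, 5/16, 3/16, 3/8]
  S: [1/8, 7/16, 1/4, 3/16]
P^2 =
  P: [11/128, 7/16, 15/64, 31/128]
  Q: [3/32, 53/128, 57/256, 69/256]
  R: [25/256, 55/128, 55/256, 33/128]
  S: [23/256, 27/64, 27/128, 71/256]

(P^2)[S -> Q] = 27/64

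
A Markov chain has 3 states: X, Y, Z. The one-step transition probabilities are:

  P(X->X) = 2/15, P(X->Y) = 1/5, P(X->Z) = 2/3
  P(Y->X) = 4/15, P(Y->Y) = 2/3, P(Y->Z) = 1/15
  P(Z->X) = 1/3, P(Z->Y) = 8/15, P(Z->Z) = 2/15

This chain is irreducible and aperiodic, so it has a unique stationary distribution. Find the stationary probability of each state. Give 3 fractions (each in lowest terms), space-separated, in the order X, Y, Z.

Answer: 57/229 119/229 53/229

Derivation:
The stationary distribution satisfies pi = pi * P, i.e.:
  pi_X = 2/15*pi_X + 4/15*pi_Y + 1/3*pi_Z
  pi_Y = 1/5*pi_X + 2/3*pi_Y + 8/15*pi_Z
  pi_Z = 2/3*pi_X + 1/15*pi_Y + 2/15*pi_Z
with normalization: pi_X + pi_Y + pi_Z = 1.

Using the first 2 balance equations plus normalization, the linear system A*pi = b is:
  [-13/15, 4/15, 1/3] . pi = 0
  [1/5, -1/3, 8/15] . pi = 0
  [1, 1, 1] . pi = 1

Solving yields:
  pi_X = 57/229
  pi_Y = 119/229
  pi_Z = 53/229

Verification (pi * P):
  57/229*2/15 + 119/229*4/15 + 53/229*1/3 = 57/229 = pi_X  (ok)
  57/229*1/5 + 119/229*2/3 + 53/229*8/15 = 119/229 = pi_Y  (ok)
  57/229*2/3 + 119/229*1/15 + 53/229*2/15 = 53/229 = pi_Z  (ok)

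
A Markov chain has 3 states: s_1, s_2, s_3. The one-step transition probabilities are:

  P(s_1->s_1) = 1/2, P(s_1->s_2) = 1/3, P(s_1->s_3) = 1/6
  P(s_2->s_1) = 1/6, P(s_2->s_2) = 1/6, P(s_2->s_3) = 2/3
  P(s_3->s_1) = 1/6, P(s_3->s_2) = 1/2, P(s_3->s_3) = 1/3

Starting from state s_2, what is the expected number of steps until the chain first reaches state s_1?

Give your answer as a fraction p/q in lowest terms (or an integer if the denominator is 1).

Let h_i = expected steps to first reach s_1 from state i.
Boundary: h_s_1 = 0.
First-step equations for the other states:
  h_s_2 = 1 + 1/6*h_s_1 + 1/6*h_s_2 + 2/3*h_s_3
  h_s_3 = 1 + 1/6*h_s_1 + 1/2*h_s_2 + 1/3*h_s_3

Substituting h_s_1 = 0 and rearranging gives the linear system (I - Q) h = 1:
  [5/6, -2/3] . (h_s_2, h_s_3) = 1
  [-1/2, 2/3] . (h_s_2, h_s_3) = 1

Solving yields:
  h_s_2 = 6
  h_s_3 = 6

Starting state is s_2, so the expected hitting time is h_s_2 = 6.

Answer: 6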